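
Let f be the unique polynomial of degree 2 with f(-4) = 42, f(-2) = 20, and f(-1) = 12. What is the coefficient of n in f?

Write f(n) = an^2 + bn + c. Substituting each data point gives a linear system:
  16a - 4b + c = 42
  4a - 2b + c = 20
  a - b + c = 12
Solving the system yields a = 1, b = -5, c = 6.
So f(n) = n² - 5n + 6.
The coefficient of n is -5.

-5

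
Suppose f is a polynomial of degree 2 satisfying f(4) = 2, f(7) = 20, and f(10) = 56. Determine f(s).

Write f(s) = as^2 + bs + c. Substituting each data point gives a linear system:
  16a + 4b + c = 2
  49a + 7b + c = 20
  100a + 10b + c = 56
Solving the system yields a = 1, b = -5, c = 6.
So f(s) = s^2 - 5s + 6.
Check: f(7) = 20. ✓

f(s) = s^2 - 5s + 6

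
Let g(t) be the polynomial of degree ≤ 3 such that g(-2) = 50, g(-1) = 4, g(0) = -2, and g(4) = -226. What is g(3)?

-80

Using the Lagrange interpolation formula with nodes -2, -1, 0, 4:
  L_0(t) = (t + 1)t(t - 4) / -12
  L_1(t) = (t + 2)t(t - 4) / 5
  L_2(t) = (t + 2)(t + 1)(t - 4) / -8
  L_3(t) = (t + 2)(t + 1)t / 120
Then g(t) = 50·L_0(t) + 4·L_1(t) - 2·L_2(t) - 226·L_3(t).
Expanding and collecting terms gives g(t) = -5t³ + 5t² + 4t - 2.
Evaluating at t = 3: g(3) = -80.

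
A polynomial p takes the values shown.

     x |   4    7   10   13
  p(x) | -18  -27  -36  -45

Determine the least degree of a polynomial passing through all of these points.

Forward differences of the values at x = 4, 7, 10, 13:
  p  : -18  -27  -36  -45
  Δ  : -9  -9  -9
  Δ^2: 0  0
  Δ^3: 0
The first differences are constant (-9) and nonzero, while all higher differences vanish, so the minimal degree is 1.

1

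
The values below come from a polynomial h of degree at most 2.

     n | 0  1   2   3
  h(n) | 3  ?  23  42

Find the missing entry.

On equispaced nodes a degree-2 polynomial has vanishing third forward difference, so
  - h(0) + 3·h(1) - 3·h(2) + h(3) = 0.
Substituting the known values and solving for h(1):
  3·h(1) = 30
  h(1) = 10.

10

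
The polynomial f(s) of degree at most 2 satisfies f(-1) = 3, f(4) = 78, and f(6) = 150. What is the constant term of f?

Write f(s) = as^2 + bs + c. Substituting each data point gives a linear system:
  a - b + c = 3
  16a + 4b + c = 78
  36a + 6b + c = 150
Solving the system yields a = 3, b = 6, c = 6.
So f(s) = 3s^2 + 6s + 6.
The constant term is 6.

6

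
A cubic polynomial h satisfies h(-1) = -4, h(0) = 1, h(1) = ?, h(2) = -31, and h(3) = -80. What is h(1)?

-6

On equispaced nodes a degree-3 polynomial has vanishing fourth forward difference, so
  h(-1) - 4·h(0) + 6·h(1) - 4·h(2) + h(3) = 0.
Substituting the known values and solving for h(1):
  6·h(1) = -36
  h(1) = -6.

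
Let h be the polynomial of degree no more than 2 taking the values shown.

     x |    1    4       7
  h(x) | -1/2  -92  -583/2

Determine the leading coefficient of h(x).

-6

Write h(x) = ax^2 + bx + c. Substituting each data point gives a linear system:
  a + b + c = -1/2
  16a + 4b + c = -92
  49a + 7b + c = -583/2
Solving the system yields a = -6, b = -1/2, c = 6.
So h(x) = -6x² - (1/2)x + 6.
The leading coefficient is -6.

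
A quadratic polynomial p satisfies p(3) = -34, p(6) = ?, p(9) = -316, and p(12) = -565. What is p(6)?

-139

The 3 known points determine the degree-2 polynomial uniquely.
Write p(u) = au^2 + bu + c. Substituting each data point gives a linear system:
  9a + 3b + c = -34
  81a + 9b + c = -316
  144a + 12b + c = -565
Solving the system yields a = -4, b = 1, c = -1.
So p(u) = -4u² + u - 1.
Then p(6) = -139.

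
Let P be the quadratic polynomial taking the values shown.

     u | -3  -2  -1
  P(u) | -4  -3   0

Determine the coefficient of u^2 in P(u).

1

Write P(u) = au^2 + bu + c. Substituting each data point gives a linear system:
  9a - 3b + c = -4
  4a - 2b + c = -3
  a - b + c = 0
Solving the system yields a = 1, b = 6, c = 5.
So P(u) = u^2 + 6u + 5.
The leading coefficient is 1.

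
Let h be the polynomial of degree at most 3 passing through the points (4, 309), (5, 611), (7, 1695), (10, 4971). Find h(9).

3619

Write h(n) = an^3 + bn^2 + cn + d. Substituting each data point gives a linear system:
  64a + 16b + 4c + d = 309
  125a + 25b + 5c + d = 611
  343a + 49b + 7c + d = 1695
  1000a + 100b + 10c + d = 4971
Solving the system yields a = 5, b = 0, c = -3, d = 1.
So h(n) = 5n³ - 3n + 1.
Then h(9) = 3619.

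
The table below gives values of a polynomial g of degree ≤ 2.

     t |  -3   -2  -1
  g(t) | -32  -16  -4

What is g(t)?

g(t) = -2t^2 + 6t + 4

Using the Lagrange interpolation formula with nodes -3, -2, -1:
  L_0(t) = (t + 2)(t + 1) / 2
  L_1(t) = (t + 3)(t + 1) / -1
  L_2(t) = (t + 3)(t + 2) / 2
Then g(t) = -32·L_0(t) - 16·L_1(t) - 4·L_2(t).
Expanding and collecting terms gives g(t) = -2t² + 6t + 4.
Check: g(-1) = -4. ✓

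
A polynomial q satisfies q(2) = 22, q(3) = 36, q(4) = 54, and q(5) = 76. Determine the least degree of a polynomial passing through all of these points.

Forward differences of the values at s = 2, 3, 4, 5:
  q  : 22  36  54  76
  Δ  : 14  18  22
  Δ^2: 4  4
  Δ^3: 0
The second differences are constant (4) and nonzero, while all higher differences vanish, so the minimal degree is 2.

2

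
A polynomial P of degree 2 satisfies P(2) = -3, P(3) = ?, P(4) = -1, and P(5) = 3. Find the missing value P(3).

-3

On equispaced nodes a degree-2 polynomial has vanishing third forward difference, so
  - P(2) + 3·P(3) - 3·P(4) + P(5) = 0.
Substituting the known values and solving for P(3):
  3·P(3) = -9
  P(3) = -3.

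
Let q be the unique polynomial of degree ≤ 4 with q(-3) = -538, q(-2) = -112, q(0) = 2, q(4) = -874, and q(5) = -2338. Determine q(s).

q(s) = -5s^4 + 6s^3 + 2s^2 - 3s + 2

Write q(s) = as^4 + bs^3 + cs^2 + ds + e. Substituting each data point gives a linear system:
  81a - 27b + 9c - 3d + e = -538
  16a - 8b + 4c - 2d + e = -112
  e = 2
  256a + 64b + 16c + 4d + e = -874
  625a + 125b + 25c + 5d + e = -2338
Solving the system yields a = -5, b = 6, c = 2, d = -3, e = 2.
So q(s) = -5s^4 + 6s^3 + 2s^2 - 3s + 2.
Check: q(5) = -2338. ✓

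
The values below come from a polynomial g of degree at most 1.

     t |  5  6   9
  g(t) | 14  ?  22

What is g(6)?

16

The 2 known points determine the degree-1 polynomial uniquely.
Write g(t) = at + b. Substituting each data point gives a linear system:
  5a + b = 14
  9a + b = 22
Solving the system yields a = 2, b = 4.
So g(t) = 2t + 4.
Then g(6) = 16.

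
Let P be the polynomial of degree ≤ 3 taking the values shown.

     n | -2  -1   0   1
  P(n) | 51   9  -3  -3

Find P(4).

-111

Write P(n) = an^3 + bn^2 + cn + d. Substituting each data point gives a linear system:
  -8a + 4b - 2c + d = 51
  -a + b - c + d = 9
  d = -3
  a + b + c + d = -3
Solving the system yields a = -3, b = 6, c = -3, d = -3.
So P(n) = -3n^3 + 6n^2 - 3n - 3.
Then P(4) = -111.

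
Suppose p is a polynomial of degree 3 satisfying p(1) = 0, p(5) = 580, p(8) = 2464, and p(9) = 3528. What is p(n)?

Using the Lagrange interpolation formula with nodes 1, 5, 8, 9:
  L_0(n) = (n - 5)(n - 8)(n - 9) / -224
  L_1(n) = (n - 1)(n - 8)(n - 9) / 48
  L_2(n) = (n - 1)(n - 5)(n - 9) / -21
  L_3(n) = (n - 1)(n - 5)(n - 8) / 32
Then p(n) = 0·L_0(n) + 580·L_1(n) + 2464·L_2(n) + 3528·L_3(n).
Expanding and collecting terms gives p(n) = 5n³ - n² - 4n.
Check: p(5) = 580. ✓

p(n) = 5n^3 - n^2 - 4n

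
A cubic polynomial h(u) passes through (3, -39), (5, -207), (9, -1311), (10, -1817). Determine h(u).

h(u) = -2u^3 + 2u^2 - 2u + 3

Using the Lagrange interpolation formula with nodes 3, 5, 9, 10:
  L_0(u) = (u - 5)(u - 9)(u - 10) / -84
  L_1(u) = (u - 3)(u - 9)(u - 10) / 40
  L_2(u) = (u - 3)(u - 5)(u - 10) / -24
  L_3(u) = (u - 3)(u - 5)(u - 9) / 35
Then h(u) = -39·L_0(u) - 207·L_1(u) - 1311·L_2(u) - 1817·L_3(u).
Expanding and collecting terms gives h(u) = -2u³ + 2u² - 2u + 3.
Check: h(3) = -39. ✓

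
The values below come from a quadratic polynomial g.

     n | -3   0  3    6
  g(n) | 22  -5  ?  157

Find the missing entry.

40

On equispaced nodes a degree-2 polynomial has vanishing third forward difference, so
  - g(-3) + 3·g(0) - 3·g(3) + g(6) = 0.
Substituting the known values and solving for g(3):
  -3·g(3) = -120
  g(3) = 40.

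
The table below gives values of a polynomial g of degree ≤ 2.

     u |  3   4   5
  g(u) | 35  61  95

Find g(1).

Using the Lagrange interpolation formula with nodes 3, 4, 5:
  L_0(u) = (u - 4)(u - 5) / 2
  L_1(u) = (u - 3)(u - 5) / -1
  L_2(u) = (u - 3)(u - 4) / 2
Then g(u) = 35·L_0(u) + 61·L_1(u) + 95·L_2(u).
Expanding and collecting terms gives g(u) = 4u^2 - 2u + 5.
Evaluating at u = 1: g(1) = 7.

7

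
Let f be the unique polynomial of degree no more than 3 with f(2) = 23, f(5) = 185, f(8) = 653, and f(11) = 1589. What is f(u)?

Write f(u) = au^3 + bu^2 + cu + d. Substituting each data point gives a linear system:
  8a + 4b + 2c + d = 23
  125a + 25b + 5c + d = 185
  512a + 64b + 8c + d = 653
  1331a + 121b + 11c + d = 1589
Solving the system yields a = 1, b = 2, c = 1, d = 5.
So f(u) = u³ + 2u² + u + 5.
Check: f(8) = 653. ✓

f(u) = u^3 + 2u^2 + u + 5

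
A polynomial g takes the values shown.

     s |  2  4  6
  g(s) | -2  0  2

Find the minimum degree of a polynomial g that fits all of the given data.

1

Forward differences of the values at s = 2, 4, 6:
  g  : -2  0  2
  Δ  : 2  2
  Δ^2: 0
The first differences are constant (2) and nonzero, while all higher differences vanish, so the minimal degree is 1.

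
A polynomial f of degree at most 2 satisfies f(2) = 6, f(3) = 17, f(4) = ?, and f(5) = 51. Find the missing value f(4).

32

On equispaced nodes a degree-2 polynomial has vanishing third forward difference, so
  - f(2) + 3·f(3) - 3·f(4) + f(5) = 0.
Substituting the known values and solving for f(4):
  -3·f(4) = -96
  f(4) = 32.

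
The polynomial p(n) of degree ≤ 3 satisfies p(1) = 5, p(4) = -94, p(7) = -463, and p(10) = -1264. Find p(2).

Using the Lagrange interpolation formula with nodes 1, 4, 7, 10:
  L_0(n) = (n - 4)(n - 7)(n - 10) / -162
  L_1(n) = (n - 1)(n - 7)(n - 10) / 54
  L_2(n) = (n - 1)(n - 4)(n - 10) / -54
  L_3(n) = (n - 1)(n - 4)(n - 7) / 162
Then p(n) = 5·L_0(n) - 94·L_1(n) - 463·L_2(n) - 1264·L_3(n).
Expanding and collecting terms gives p(n) = -n³ - 3n² + 3n + 6.
Evaluating at n = 2: p(2) = -8.

-8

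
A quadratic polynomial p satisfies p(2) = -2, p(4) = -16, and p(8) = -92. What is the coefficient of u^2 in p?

-2

Write p(u) = au^2 + bu + c. Substituting each data point gives a linear system:
  4a + 2b + c = -2
  16a + 4b + c = -16
  64a + 8b + c = -92
Solving the system yields a = -2, b = 5, c = -4.
So p(u) = -2u^2 + 5u - 4.
The leading coefficient is -2.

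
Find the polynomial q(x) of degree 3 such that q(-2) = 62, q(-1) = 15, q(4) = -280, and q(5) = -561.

Write q(x) = ax^3 + bx^2 + cx + d. Substituting each data point gives a linear system:
  -8a + 4b - 2c + d = 62
  -a + b - c + d = 15
  64a + 16b + 4c + d = -280
  125a + 25b + 5c + d = -561
Solving the system yields a = -5, b = 3, c = -3, d = 4.
So q(x) = -5x^3 + 3x^2 - 3x + 4.
Check: q(5) = -561. ✓

q(x) = -5x^3 + 3x^2 - 3x + 4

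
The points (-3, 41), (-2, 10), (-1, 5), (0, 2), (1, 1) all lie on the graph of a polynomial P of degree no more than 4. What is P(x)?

P(x) = x^4 + 2x^3 - 4x + 2

Write P(x) = ax^4 + bx^3 + cx^2 + dx + e. Substituting each data point gives a linear system:
  81a - 27b + 9c - 3d + e = 41
  16a - 8b + 4c - 2d + e = 10
  a - b + c - d + e = 5
  e = 2
  a + b + c + d + e = 1
Solving the system yields a = 1, b = 2, c = 0, d = -4, e = 2.
So P(x) = x^4 + 2x^3 - 4x + 2.
Check: P(-3) = 41. ✓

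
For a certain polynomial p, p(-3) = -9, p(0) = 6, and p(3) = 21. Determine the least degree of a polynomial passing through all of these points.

1

Forward differences of the values at s = -3, 0, 3:
  p  : -9  6  21
  Δ  : 15  15
  Δ^2: 0
The first differences are constant (15) and nonzero, while all higher differences vanish, so the minimal degree is 1.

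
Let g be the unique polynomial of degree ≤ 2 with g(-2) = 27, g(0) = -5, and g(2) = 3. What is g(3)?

Using the Lagrange interpolation formula with nodes -2, 0, 2:
  L_0(x) = x(x - 2) / 8
  L_1(x) = (x + 2)(x - 2) / -4
  L_2(x) = (x + 2)x / 8
Then g(x) = 27·L_0(x) - 5·L_1(x) + 3·L_2(x).
Expanding and collecting terms gives g(x) = 5x^2 - 6x - 5.
Evaluating at x = 3: g(3) = 22.

22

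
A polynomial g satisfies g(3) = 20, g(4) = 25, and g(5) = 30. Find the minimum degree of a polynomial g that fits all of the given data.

1

Forward differences of the values at n = 3, 4, 5:
  g  : 20  25  30
  Δ  : 5  5
  Δ^2: 0
The first differences are constant (5) and nonzero, while all higher differences vanish, so the minimal degree is 1.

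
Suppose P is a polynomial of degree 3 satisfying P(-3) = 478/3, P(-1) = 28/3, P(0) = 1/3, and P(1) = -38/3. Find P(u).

Using the Lagrange interpolation formula with nodes -3, -1, 0, 1:
  L_0(u) = (u + 1)u(u - 1) / -24
  L_1(u) = (u + 3)u(u - 1) / 4
  L_2(u) = (u + 3)(u + 1)(u - 1) / -3
  L_3(u) = (u + 3)(u + 1)u / 8
Then P(u) = 478/3·L_0(u) + 28/3·L_1(u) + 1/3·L_2(u) - 38/3·L_3(u).
Expanding and collecting terms gives P(u) = -6u^3 - 2u^2 - 5u + 1/3.
Check: P(0) = 1/3. ✓

P(u) = -6u^3 - 2u^2 - 5u + 1/3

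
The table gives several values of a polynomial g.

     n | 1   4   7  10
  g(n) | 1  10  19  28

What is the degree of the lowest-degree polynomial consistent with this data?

Forward differences of the values at n = 1, 4, 7, 10:
  g  : 1  10  19  28
  Δ  : 9  9  9
  Δ^2: 0  0
  Δ^3: 0
The first differences are constant (9) and nonzero, while all higher differences vanish, so the minimal degree is 1.

1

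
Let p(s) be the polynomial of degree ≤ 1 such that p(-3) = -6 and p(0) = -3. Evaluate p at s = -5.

-8

Write p(s) = as + b. Substituting each data point gives a linear system:
  -3a + b = -6
  b = -3
Solving the system yields a = 1, b = -3.
So p(s) = s - 3.
Then p(-5) = -8.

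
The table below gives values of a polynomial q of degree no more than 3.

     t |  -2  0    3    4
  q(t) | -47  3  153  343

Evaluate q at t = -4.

Write q(t) = at^3 + bt^2 + ct + d. Substituting each data point gives a linear system:
  -8a + 4b - 2c + d = -47
  d = 3
  27a + 9b + 3c + d = 153
  64a + 16b + 4c + d = 343
Solving the system yields a = 5, b = 0, c = 5, d = 3.
So q(t) = 5t^3 + 5t + 3.
Then q(-4) = -337.

-337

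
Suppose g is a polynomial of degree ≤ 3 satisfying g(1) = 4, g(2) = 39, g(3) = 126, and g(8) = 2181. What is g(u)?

g(u) = 4u^3 + 2u^2 + u - 3

Write g(u) = au^3 + bu^2 + cu + d. Substituting each data point gives a linear system:
  a + b + c + d = 4
  8a + 4b + 2c + d = 39
  27a + 9b + 3c + d = 126
  512a + 64b + 8c + d = 2181
Solving the system yields a = 4, b = 2, c = 1, d = -3.
So g(u) = 4u^3 + 2u^2 + u - 3.
Check: g(2) = 39. ✓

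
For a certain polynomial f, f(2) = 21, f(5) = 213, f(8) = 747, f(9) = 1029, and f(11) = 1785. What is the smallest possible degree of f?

3

Divided differences on the nodes 2, 5, 8, 9, 11:
  order 0: 21  213  747  1029  1785
  order 1: 64  178  282  378
  order 2: 19  26  32
  order 3: 1  1
  order 4: 0
The order-3 divided differences are all 1 (nonzero) and every higher order vanishes, so the data lies on a polynomial of degree exactly 3.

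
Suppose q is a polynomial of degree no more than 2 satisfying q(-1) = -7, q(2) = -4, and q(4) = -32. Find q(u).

q(u) = -3u^2 + 4u

Using the Lagrange interpolation formula with nodes -1, 2, 4:
  L_0(u) = (u - 2)(u - 4) / 15
  L_1(u) = (u + 1)(u - 4) / -6
  L_2(u) = (u + 1)(u - 2) / 10
Then q(u) = -7·L_0(u) - 4·L_1(u) - 32·L_2(u).
Expanding and collecting terms gives q(u) = -3u² + 4u.
Check: q(2) = -4. ✓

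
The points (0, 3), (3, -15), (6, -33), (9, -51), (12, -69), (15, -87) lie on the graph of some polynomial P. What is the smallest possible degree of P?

1

Forward differences of the values at n = 0, 3, 6, 9, 12, 15:
  P  : 3  -15  -33  -51  -69  -87
  Δ  : -18  -18  -18  -18  -18
  Δ^2: 0  0  0  0
  Δ^3: 0  0  0
  Δ^4: 0  0
  Δ^5: 0
The first differences are constant (-18) and nonzero, while all higher differences vanish, so the minimal degree is 1.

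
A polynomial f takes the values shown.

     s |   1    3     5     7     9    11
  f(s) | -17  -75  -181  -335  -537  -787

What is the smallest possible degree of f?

Forward differences of the values at s = 1, 3, 5, 7, 9, 11:
  f  : -17  -75  -181  -335  -537  -787
  Δ  : -58  -106  -154  -202  -250
  Δ^2: -48  -48  -48  -48
  Δ^3: 0  0  0
  Δ^4: 0  0
  Δ^5: 0
The second differences are constant (-48) and nonzero, while all higher differences vanish, so the minimal degree is 2.

2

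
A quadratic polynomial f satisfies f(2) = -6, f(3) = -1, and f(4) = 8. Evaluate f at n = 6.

Write f(n) = an^2 + bn + c. Substituting each data point gives a linear system:
  4a + 2b + c = -6
  9a + 3b + c = -1
  16a + 4b + c = 8
Solving the system yields a = 2, b = -5, c = -4.
So f(n) = 2n² - 5n - 4.
Then f(6) = 38.

38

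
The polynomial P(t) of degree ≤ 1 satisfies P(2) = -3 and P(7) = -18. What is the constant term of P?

Write P(t) = at + b. Substituting each data point gives a linear system:
  2a + b = -3
  7a + b = -18
Solving the system yields a = -3, b = 3.
So P(t) = -3t + 3.
The constant term is 3.

3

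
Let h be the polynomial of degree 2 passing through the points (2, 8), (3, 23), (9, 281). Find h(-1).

11

Write h(u) = au^2 + bu + c. Substituting each data point gives a linear system:
  4a + 2b + c = 8
  9a + 3b + c = 23
  81a + 9b + c = 281
Solving the system yields a = 4, b = -5, c = 2.
So h(u) = 4u^2 - 5u + 2.
Then h(-1) = 11.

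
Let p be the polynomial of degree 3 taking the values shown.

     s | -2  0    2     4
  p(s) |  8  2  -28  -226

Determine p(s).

p(s) = -3s^3 - 3s^2 + 3s + 2

Write p(s) = as^3 + bs^2 + cs + d. Substituting each data point gives a linear system:
  -8a + 4b - 2c + d = 8
  d = 2
  8a + 4b + 2c + d = -28
  64a + 16b + 4c + d = -226
Solving the system yields a = -3, b = -3, c = 3, d = 2.
So p(s) = -3s^3 - 3s^2 + 3s + 2.
Check: p(-2) = 8. ✓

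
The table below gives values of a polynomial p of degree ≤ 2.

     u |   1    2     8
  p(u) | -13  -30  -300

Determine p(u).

p(u) = -4u^2 - 5u - 4

Using the Lagrange interpolation formula with nodes 1, 2, 8:
  L_0(u) = (u - 2)(u - 8) / 7
  L_1(u) = (u - 1)(u - 8) / -6
  L_2(u) = (u - 1)(u - 2) / 42
Then p(u) = -13·L_0(u) - 30·L_1(u) - 300·L_2(u).
Expanding and collecting terms gives p(u) = -4u² - 5u - 4.
Check: p(2) = -30. ✓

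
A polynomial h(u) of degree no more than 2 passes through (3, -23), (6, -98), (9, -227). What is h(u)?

h(u) = -3u^2 + 2u - 2

Using the Lagrange interpolation formula with nodes 3, 6, 9:
  L_0(u) = (u - 6)(u - 9) / 18
  L_1(u) = (u - 3)(u - 9) / -9
  L_2(u) = (u - 3)(u - 6) / 18
Then h(u) = -23·L_0(u) - 98·L_1(u) - 227·L_2(u).
Expanding and collecting terms gives h(u) = -3u² + 2u - 2.
Check: h(9) = -227. ✓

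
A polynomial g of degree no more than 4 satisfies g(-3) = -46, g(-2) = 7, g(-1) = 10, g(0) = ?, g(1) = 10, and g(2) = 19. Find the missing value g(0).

The 5 known points determine the degree-4 polynomial uniquely.
Write g(s) = as^4 + bs^3 + cs^2 + ds + e. Substituting each data point gives a linear system:
  81a - 27b + 9c - 3d + e = -46
  16a - 8b + 4c - 2d + e = 7
  a - b + c - d + e = 10
  a + b + c + d + e = 10
  16a + 8b + 4c + 2d + e = 19
Solving the system yields a = -1, b = 1, c = 6, d = -1, e = 5.
So g(s) = -s⁴ + s³ + 6s² - s + 5.
Then g(0) = 5.

5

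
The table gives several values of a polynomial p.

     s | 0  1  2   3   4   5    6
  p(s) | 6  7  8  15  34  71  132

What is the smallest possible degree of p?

3

Forward differences of the values at s = 0, 1, 2, 3, 4, 5, 6:
  p  : 6  7  8  15  34  71  132
  Δ  : 1  1  7  19  37  61
  Δ^2: 0  6  12  18  24
  Δ^3: 6  6  6  6
  Δ^4: 0  0  0
  Δ^5: 0  0
  Δ^6: 0
The third differences are constant (6) and nonzero, while all higher differences vanish, so the minimal degree is 3.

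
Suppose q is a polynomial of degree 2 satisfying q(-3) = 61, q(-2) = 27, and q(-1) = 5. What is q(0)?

Using the Lagrange interpolation formula with nodes -3, -2, -1:
  L_0(s) = (s + 2)(s + 1) / 2
  L_1(s) = (s + 3)(s + 1) / -1
  L_2(s) = (s + 3)(s + 2) / 2
Then q(s) = 61·L_0(s) + 27·L_1(s) + 5·L_2(s).
Expanding and collecting terms gives q(s) = 6s² - 4s - 5.
Evaluating at s = 0: q(0) = -5.

-5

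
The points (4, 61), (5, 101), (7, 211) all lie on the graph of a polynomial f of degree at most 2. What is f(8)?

281

Using the Lagrange interpolation formula with nodes 4, 5, 7:
  L_0(x) = (x - 5)(x - 7) / 3
  L_1(x) = (x - 4)(x - 7) / -2
  L_2(x) = (x - 4)(x - 5) / 6
Then f(x) = 61·L_0(x) + 101·L_1(x) + 211·L_2(x).
Expanding and collecting terms gives f(x) = 5x^2 - 5x + 1.
Evaluating at x = 8: f(8) = 281.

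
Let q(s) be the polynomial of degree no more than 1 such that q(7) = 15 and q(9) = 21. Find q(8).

18

Write q(s) = as + b. Substituting each data point gives a linear system:
  7a + b = 15
  9a + b = 21
Solving the system yields a = 3, b = -6.
So q(s) = 3s - 6.
Then q(8) = 18.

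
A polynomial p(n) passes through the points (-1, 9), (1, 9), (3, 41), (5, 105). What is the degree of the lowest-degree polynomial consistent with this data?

2

Forward differences of the values at n = -1, 1, 3, 5:
  p  : 9  9  41  105
  Δ  : 0  32  64
  Δ^2: 32  32
  Δ^3: 0
The second differences are constant (32) and nonzero, while all higher differences vanish, so the minimal degree is 2.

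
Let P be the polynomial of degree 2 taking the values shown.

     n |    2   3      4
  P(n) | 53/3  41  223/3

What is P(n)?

Using the Lagrange interpolation formula with nodes 2, 3, 4:
  L_0(n) = (n - 3)(n - 4) / 2
  L_1(n) = (n - 2)(n - 4) / -1
  L_2(n) = (n - 2)(n - 3) / 2
Then P(n) = 53/3·L_0(n) + 41·L_1(n) + 223/3·L_2(n).
Expanding and collecting terms gives P(n) = 5n^2 - (5/3)n + 1.
Check: P(2) = 53/3. ✓

P(n) = 5n^2 - (5/3)n + 1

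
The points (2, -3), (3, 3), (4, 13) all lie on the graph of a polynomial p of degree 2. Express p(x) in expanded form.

Using the Lagrange interpolation formula with nodes 2, 3, 4:
  L_0(x) = (x - 3)(x - 4) / 2
  L_1(x) = (x - 2)(x - 4) / -1
  L_2(x) = (x - 2)(x - 3) / 2
Then p(x) = -3·L_0(x) + 3·L_1(x) + 13·L_2(x).
Expanding and collecting terms gives p(x) = 2x^2 - 4x - 3.
Check: p(3) = 3. ✓

p(x) = 2x^2 - 4x - 3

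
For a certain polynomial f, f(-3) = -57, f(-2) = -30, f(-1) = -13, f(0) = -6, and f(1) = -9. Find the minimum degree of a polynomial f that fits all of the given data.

2

Forward differences of the values at t = -3, -2, -1, 0, 1:
  f  : -57  -30  -13  -6  -9
  Δ  : 27  17  7  -3
  Δ^2: -10  -10  -10
  Δ^3: 0  0
  Δ^4: 0
The second differences are constant (-10) and nonzero, while all higher differences vanish, so the minimal degree is 2.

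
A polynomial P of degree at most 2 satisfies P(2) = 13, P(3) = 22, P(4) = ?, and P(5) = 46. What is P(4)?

33

The 3 known points determine the degree-2 polynomial uniquely.
Write P(n) = an^2 + bn + c. Substituting each data point gives a linear system:
  4a + 2b + c = 13
  9a + 3b + c = 22
  25a + 5b + c = 46
Solving the system yields a = 1, b = 4, c = 1.
So P(n) = n² + 4n + 1.
Then P(4) = 33.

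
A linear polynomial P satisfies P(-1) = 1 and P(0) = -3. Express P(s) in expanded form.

P(s) = -4s - 3

Write P(s) = as + b. Substituting each data point gives a linear system:
  -a + b = 1
  b = -3
Solving the system yields a = -4, b = -3.
So P(s) = -4s - 3.
Check: P(-1) = 1. ✓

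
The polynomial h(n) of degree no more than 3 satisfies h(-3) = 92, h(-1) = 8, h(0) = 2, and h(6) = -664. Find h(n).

Write h(n) = an^3 + bn^2 + cn + d. Substituting each data point gives a linear system:
  -27a + 9b - 3c + d = 92
  -a + b - c + d = 8
  d = 2
  216a + 36b + 6c + d = -664
Solving the system yields a = -3, b = 0, c = -3, d = 2.
So h(n) = -3n^3 - 3n + 2.
Check: h(-1) = 8. ✓

h(n) = -3n^3 - 3n + 2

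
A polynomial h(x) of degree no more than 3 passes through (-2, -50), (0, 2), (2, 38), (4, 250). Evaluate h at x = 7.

1318

Write h(x) = ax^3 + bx^2 + cx + d. Substituting each data point gives a linear system:
  -8a + 4b - 2c + d = -50
  d = 2
  8a + 4b + 2c + d = 38
  64a + 16b + 4c + d = 250
Solving the system yields a = 4, b = -2, c = 6, d = 2.
So h(x) = 4x³ - 2x² + 6x + 2.
Then h(7) = 1318.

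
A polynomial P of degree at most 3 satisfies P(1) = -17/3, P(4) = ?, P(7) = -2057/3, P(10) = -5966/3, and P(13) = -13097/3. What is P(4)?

The 4 known points determine the degree-3 polynomial uniquely.
Write P(x) = ax^3 + bx^2 + cx + d. Substituting each data point gives a linear system:
  a + b + c + d = -17/3
  343a + 49b + 7c + d = -2057/3
  1000a + 100b + 10c + d = -5966/3
  2197a + 169b + 13c + d = -13097/3
Solving the system yields a = -2, b = 1/3, c = -2, d = -2.
So P(x) = -2x^3 + (1/3)x^2 - 2x - 2.
Then P(4) = -398/3.

-398/3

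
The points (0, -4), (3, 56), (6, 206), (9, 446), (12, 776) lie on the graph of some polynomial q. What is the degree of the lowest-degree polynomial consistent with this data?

Forward differences of the values at x = 0, 3, 6, 9, 12:
  q  : -4  56  206  446  776
  Δ  : 60  150  240  330
  Δ^2: 90  90  90
  Δ^3: 0  0
  Δ^4: 0
The second differences are constant (90) and nonzero, while all higher differences vanish, so the minimal degree is 2.

2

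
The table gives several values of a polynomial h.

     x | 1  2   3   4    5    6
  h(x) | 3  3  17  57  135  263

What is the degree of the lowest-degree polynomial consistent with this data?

Forward differences of the values at x = 1, 2, 3, 4, 5, 6:
  h  : 3  3  17  57  135  263
  Δ  : 0  14  40  78  128
  Δ^2: 14  26  38  50
  Δ^3: 12  12  12
  Δ^4: 0  0
  Δ^5: 0
The third differences are constant (12) and nonzero, while all higher differences vanish, so the minimal degree is 3.

3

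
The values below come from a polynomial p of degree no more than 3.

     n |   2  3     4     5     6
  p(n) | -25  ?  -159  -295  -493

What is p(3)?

The 4 known points determine the degree-3 polynomial uniquely.
Write p(n) = an^3 + bn^2 + cn + d. Substituting each data point gives a linear system:
  8a + 4b + 2c + d = -25
  64a + 16b + 4c + d = -159
  125a + 25b + 5c + d = -295
  216a + 36b + 6c + d = -493
Solving the system yields a = -2, b = -1, c = -5, d = 5.
So p(n) = -2n^3 - n^2 - 5n + 5.
Then p(3) = -73.

-73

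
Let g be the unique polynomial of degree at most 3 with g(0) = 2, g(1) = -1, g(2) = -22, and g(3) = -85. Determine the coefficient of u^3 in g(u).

Write g(u) = au^3 + bu^2 + cu + d. Substituting each data point gives a linear system:
  d = 2
  a + b + c + d = -1
  8a + 4b + 2c + d = -22
  27a + 9b + 3c + d = -85
Solving the system yields a = -4, b = 3, c = -2, d = 2.
So g(u) = -4u^3 + 3u^2 - 2u + 2.
The leading coefficient is -4.

-4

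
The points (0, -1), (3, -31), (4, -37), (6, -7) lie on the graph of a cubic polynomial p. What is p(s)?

p(s) = s^3 - 6s^2 - s - 1

Write p(s) = as^3 + bs^2 + cs + d. Substituting each data point gives a linear system:
  d = -1
  27a + 9b + 3c + d = -31
  64a + 16b + 4c + d = -37
  216a + 36b + 6c + d = -7
Solving the system yields a = 1, b = -6, c = -1, d = -1.
So p(s) = s³ - 6s² - s - 1.
Check: p(3) = -31. ✓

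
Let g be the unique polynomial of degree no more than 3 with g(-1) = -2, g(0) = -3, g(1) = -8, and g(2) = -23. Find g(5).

Using the Lagrange interpolation formula with nodes -1, 0, 1, 2:
  L_0(u) = u(u - 1)(u - 2) / -6
  L_1(u) = (u + 1)(u - 1)(u - 2) / 2
  L_2(u) = (u + 1)u(u - 2) / -2
  L_3(u) = (u + 1)u(u - 1) / 6
Then g(u) = -2·L_0(u) - 3·L_1(u) - 8·L_2(u) - 23·L_3(u).
Expanding and collecting terms gives g(u) = -u³ - 2u² - 2u - 3.
Evaluating at u = 5: g(5) = -188.

-188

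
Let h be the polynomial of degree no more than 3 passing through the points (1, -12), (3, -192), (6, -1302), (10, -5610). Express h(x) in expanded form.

Using the Lagrange interpolation formula with nodes 1, 3, 6, 10:
  L_0(x) = (x - 3)(x - 6)(x - 10) / -90
  L_1(x) = (x - 1)(x - 6)(x - 10) / 42
  L_2(x) = (x - 1)(x - 3)(x - 10) / -60
  L_3(x) = (x - 1)(x - 3)(x - 6) / 252
Then h(x) = -12·L_0(x) - 192·L_1(x) - 1302·L_2(x) - 5610·L_3(x).
Expanding and collecting terms gives h(x) = -5x^3 - 6x^2 - x.
Check: h(10) = -5610. ✓

h(x) = -5x^3 - 6x^2 - x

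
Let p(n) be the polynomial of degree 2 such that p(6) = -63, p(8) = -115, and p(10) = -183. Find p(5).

-43

Write p(n) = an^2 + bn + c. Substituting each data point gives a linear system:
  36a + 6b + c = -63
  64a + 8b + c = -115
  100a + 10b + c = -183
Solving the system yields a = -2, b = 2, c = -3.
So p(n) = -2n² + 2n - 3.
Then p(5) = -43.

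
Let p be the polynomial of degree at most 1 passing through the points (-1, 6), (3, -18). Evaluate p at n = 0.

Using the Lagrange interpolation formula with nodes -1, 3:
  L_0(n) = (n - 3) / -4
  L_1(n) = (n + 1) / 4
Then p(n) = 6·L_0(n) - 18·L_1(n).
Expanding and collecting terms gives p(n) = -6n.
Evaluating at n = 0: p(0) = 0.

0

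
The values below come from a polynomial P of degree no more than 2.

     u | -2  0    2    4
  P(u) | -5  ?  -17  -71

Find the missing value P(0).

5

The 3 known points determine the degree-2 polynomial uniquely.
Write P(u) = au^2 + bu + c. Substituting each data point gives a linear system:
  4a - 2b + c = -5
  4a + 2b + c = -17
  16a + 4b + c = -71
Solving the system yields a = -4, b = -3, c = 5.
So P(u) = -4u^2 - 3u + 5.
Then P(0) = 5.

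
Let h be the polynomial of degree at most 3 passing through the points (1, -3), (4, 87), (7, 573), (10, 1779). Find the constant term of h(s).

Write h(s) = as^3 + bs^2 + cs + d. Substituting each data point gives a linear system:
  a + b + c + d = -3
  64a + 16b + 4c + d = 87
  343a + 49b + 7c + d = 573
  1000a + 100b + 10c + d = 1779
Solving the system yields a = 2, b = -2, c = -2, d = -1.
So h(s) = 2s^3 - 2s^2 - 2s - 1.
The constant term is -1.

-1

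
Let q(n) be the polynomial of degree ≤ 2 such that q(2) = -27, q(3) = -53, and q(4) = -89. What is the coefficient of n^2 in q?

-5

Write q(n) = an^2 + bn + c. Substituting each data point gives a linear system:
  4a + 2b + c = -27
  9a + 3b + c = -53
  16a + 4b + c = -89
Solving the system yields a = -5, b = -1, c = -5.
So q(n) = -5n^2 - n - 5.
The leading coefficient is -5.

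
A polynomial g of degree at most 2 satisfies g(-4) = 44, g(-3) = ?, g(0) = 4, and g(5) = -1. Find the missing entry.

The 3 known points determine the degree-2 polynomial uniquely.
Write g(n) = an^2 + bn + c. Substituting each data point gives a linear system:
  16a - 4b + c = 44
  c = 4
  25a + 5b + c = -1
Solving the system yields a = 1, b = -6, c = 4.
So g(n) = n^2 - 6n + 4.
Then g(-3) = 31.

31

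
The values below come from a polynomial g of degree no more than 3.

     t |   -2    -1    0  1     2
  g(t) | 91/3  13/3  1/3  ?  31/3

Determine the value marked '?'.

19/3

On equispaced nodes a degree-3 polynomial has vanishing fourth forward difference, so
  g(-2) - 4·g(-1) + 6·g(0) - 4·g(1) + g(2) = 0.
Substituting the known values and solving for g(1):
  -4·g(1) = -76/3
  g(1) = 19/3.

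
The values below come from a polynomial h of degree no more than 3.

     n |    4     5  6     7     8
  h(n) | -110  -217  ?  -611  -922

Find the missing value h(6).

On equispaced nodes a degree-3 polynomial has vanishing fourth forward difference, so
  h(4) - 4·h(5) + 6·h(6) - 4·h(7) + h(8) = 0.
Substituting the known values and solving for h(6):
  6·h(6) = -2280
  h(6) = -380.

-380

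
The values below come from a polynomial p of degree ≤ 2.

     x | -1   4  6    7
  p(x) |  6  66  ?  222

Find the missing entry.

The 3 known points determine the degree-2 polynomial uniquely.
Write p(x) = ax^2 + bx + c. Substituting each data point gives a linear system:
  a - b + c = 6
  16a + 4b + c = 66
  49a + 7b + c = 222
Solving the system yields a = 5, b = -3, c = -2.
So p(x) = 5x^2 - 3x - 2.
Then p(6) = 160.

160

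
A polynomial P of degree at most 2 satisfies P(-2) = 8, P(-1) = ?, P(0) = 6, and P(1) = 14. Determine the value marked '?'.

The 3 known points determine the degree-2 polynomial uniquely.
Write P(t) = at^2 + bt + c. Substituting each data point gives a linear system:
  4a - 2b + c = 8
  c = 6
  a + b + c = 14
Solving the system yields a = 3, b = 5, c = 6.
So P(t) = 3t^2 + 5t + 6.
Then P(-1) = 4.

4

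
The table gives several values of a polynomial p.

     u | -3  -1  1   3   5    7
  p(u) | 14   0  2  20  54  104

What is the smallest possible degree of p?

2

Forward differences of the values at u = -3, -1, 1, 3, 5, 7:
  p  : 14  0  2  20  54  104
  Δ  : -14  2  18  34  50
  Δ^2: 16  16  16  16
  Δ^3: 0  0  0
  Δ^4: 0  0
  Δ^5: 0
The second differences are constant (16) and nonzero, while all higher differences vanish, so the minimal degree is 2.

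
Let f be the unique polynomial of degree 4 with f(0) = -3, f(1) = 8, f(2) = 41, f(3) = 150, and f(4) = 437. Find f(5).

1052

Write f(u) = au^4 + bu^3 + cu^2 + du + e. Substituting each data point gives a linear system:
  e = -3
  a + b + c + d + e = 8
  16a + 8b + 4c + 2d + e = 41
  81a + 27b + 9c + 3d + e = 150
  256a + 64b + 16c + 4d + e = 437
Solving the system yields a = 2, b = -3, c = 6, d = 6, e = -3.
So f(u) = 2u^4 - 3u^3 + 6u^2 + 6u - 3.
Then f(5) = 1052.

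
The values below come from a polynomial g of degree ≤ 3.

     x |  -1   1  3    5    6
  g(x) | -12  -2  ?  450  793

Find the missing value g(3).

88

The 4 known points determine the degree-3 polynomial uniquely.
Write g(x) = ax^3 + bx^2 + cx + d. Substituting each data point gives a linear system:
  -a + b - c + d = -12
  a + b + c + d = -2
  125a + 25b + 5c + d = 450
  216a + 36b + 6c + d = 793
Solving the system yields a = 4, b = -2, c = 1, d = -5.
So g(x) = 4x³ - 2x² + x - 5.
Then g(3) = 88.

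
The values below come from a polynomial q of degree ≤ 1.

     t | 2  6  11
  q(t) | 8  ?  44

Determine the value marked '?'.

24

The 2 known points determine the degree-1 polynomial uniquely.
Write q(t) = at + b. Substituting each data point gives a linear system:
  2a + b = 8
  11a + b = 44
Solving the system yields a = 4, b = 0.
So q(t) = 4t.
Then q(6) = 24.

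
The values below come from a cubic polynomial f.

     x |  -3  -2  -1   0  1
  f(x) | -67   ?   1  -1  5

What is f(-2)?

On equispaced nodes a degree-3 polynomial has vanishing fourth forward difference, so
  f(-3) - 4·f(-2) + 6·f(-1) - 4·f(0) + f(1) = 0.
Substituting the known values and solving for f(-2):
  -4·f(-2) = 52
  f(-2) = -13.

-13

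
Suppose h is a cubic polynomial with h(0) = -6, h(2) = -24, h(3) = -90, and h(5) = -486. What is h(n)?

h(n) = -5n^3 + 6n^2 - n - 6

Using the Lagrange interpolation formula with nodes 0, 2, 3, 5:
  L_0(n) = (n - 2)(n - 3)(n - 5) / -30
  L_1(n) = n(n - 3)(n - 5) / 6
  L_2(n) = n(n - 2)(n - 5) / -6
  L_3(n) = n(n - 2)(n - 3) / 30
Then h(n) = -6·L_0(n) - 24·L_1(n) - 90·L_2(n) - 486·L_3(n).
Expanding and collecting terms gives h(n) = -5n³ + 6n² - n - 6.
Check: h(5) = -486. ✓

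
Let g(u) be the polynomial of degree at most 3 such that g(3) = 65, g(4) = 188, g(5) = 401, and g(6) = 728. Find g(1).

-7

Using the Lagrange interpolation formula with nodes 3, 4, 5, 6:
  L_0(u) = (u - 4)(u - 5)(u - 6) / -6
  L_1(u) = (u - 3)(u - 5)(u - 6) / 2
  L_2(u) = (u - 3)(u - 4)(u - 6) / -2
  L_3(u) = (u - 3)(u - 4)(u - 5) / 6
Then g(u) = 65·L_0(u) + 188·L_1(u) + 401·L_2(u) + 728·L_3(u).
Expanding and collecting terms gives g(u) = 4u³ - 3u² - 4u - 4.
Evaluating at u = 1: g(1) = -7.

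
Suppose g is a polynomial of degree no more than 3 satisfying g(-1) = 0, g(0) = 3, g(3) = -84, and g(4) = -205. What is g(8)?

-1629

Using the Lagrange interpolation formula with nodes -1, 0, 3, 4:
  L_0(u) = u(u - 3)(u - 4) / -20
  L_1(u) = (u + 1)(u - 3)(u - 4) / 12
  L_2(u) = (u + 1)u(u - 4) / -12
  L_3(u) = (u + 1)u(u - 3) / 20
Then g(u) = 0·L_0(u) + 3·L_1(u) - 84·L_2(u) - 205·L_3(u).
Expanding and collecting terms gives g(u) = -3u³ - 2u² + 4u + 3.
Evaluating at u = 8: g(8) = -1629.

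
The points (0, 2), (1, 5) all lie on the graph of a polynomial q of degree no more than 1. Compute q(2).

Write q(u) = au + b. Substituting each data point gives a linear system:
  b = 2
  a + b = 5
Solving the system yields a = 3, b = 2.
So q(u) = 3u + 2.
Then q(2) = 8.

8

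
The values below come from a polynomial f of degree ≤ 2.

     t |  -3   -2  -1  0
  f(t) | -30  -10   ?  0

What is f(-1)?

The 3 known points determine the degree-2 polynomial uniquely.
Write f(t) = at^2 + bt + c. Substituting each data point gives a linear system:
  9a - 3b + c = -30
  4a - 2b + c = -10
  c = 0
Solving the system yields a = -5, b = -5, c = 0.
So f(t) = -5t² - 5t.
Then f(-1) = 0.

0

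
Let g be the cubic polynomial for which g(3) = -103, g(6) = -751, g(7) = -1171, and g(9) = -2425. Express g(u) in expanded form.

g(u) = -3u^3 - 3u^2 + 5

Using the Lagrange interpolation formula with nodes 3, 6, 7, 9:
  L_0(u) = (u - 6)(u - 7)(u - 9) / -72
  L_1(u) = (u - 3)(u - 7)(u - 9) / 9
  L_2(u) = (u - 3)(u - 6)(u - 9) / -8
  L_3(u) = (u - 3)(u - 6)(u - 7) / 36
Then g(u) = -103·L_0(u) - 751·L_1(u) - 1171·L_2(u) - 2425·L_3(u).
Expanding and collecting terms gives g(u) = -3u³ - 3u² + 5.
Check: g(6) = -751. ✓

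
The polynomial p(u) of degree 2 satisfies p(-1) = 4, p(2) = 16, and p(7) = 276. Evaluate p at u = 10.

576

Write p(u) = au^2 + bu + c. Substituting each data point gives a linear system:
  a - b + c = 4
  4a + 2b + c = 16
  49a + 7b + c = 276
Solving the system yields a = 6, b = -2, c = -4.
So p(u) = 6u^2 - 2u - 4.
Then p(10) = 576.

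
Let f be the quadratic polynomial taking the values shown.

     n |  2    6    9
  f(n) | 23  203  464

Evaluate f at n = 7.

Write f(n) = an^2 + bn + c. Substituting each data point gives a linear system:
  4a + 2b + c = 23
  36a + 6b + c = 203
  81a + 9b + c = 464
Solving the system yields a = 6, b = -3, c = 5.
So f(n) = 6n^2 - 3n + 5.
Then f(7) = 278.

278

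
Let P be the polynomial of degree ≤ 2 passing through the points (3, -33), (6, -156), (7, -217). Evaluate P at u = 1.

-1

Using the Lagrange interpolation formula with nodes 3, 6, 7:
  L_0(u) = (u - 6)(u - 7) / 12
  L_1(u) = (u - 3)(u - 7) / -3
  L_2(u) = (u - 3)(u - 6) / 4
Then P(u) = -33·L_0(u) - 156·L_1(u) - 217·L_2(u).
Expanding and collecting terms gives P(u) = -5u^2 + 4u.
Evaluating at u = 1: P(1) = -1.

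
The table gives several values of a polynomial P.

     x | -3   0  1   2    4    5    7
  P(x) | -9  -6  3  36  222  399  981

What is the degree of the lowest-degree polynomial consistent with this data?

Divided differences on the nodes -3, 0, 1, 2, 4, 5, 7:
  order 0: -9  -6  3  36  222  399  981
  order 1: 1  9  33  93  177  291
  order 2: 2  12  20  28  38
  order 3: 2  2  2  2
  order 4: 0  0  0
  order 5: 0  0
  order 6: 0
The order-3 divided differences are all 2 (nonzero) and every higher order vanishes, so the data lies on a polynomial of degree exactly 3.

3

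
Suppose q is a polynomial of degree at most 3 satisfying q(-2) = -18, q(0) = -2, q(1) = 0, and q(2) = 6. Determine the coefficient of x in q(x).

Write q(x) = ax^3 + bx^2 + cx + d. Substituting each data point gives a linear system:
  -8a + 4b - 2c + d = -18
  d = -2
  a + b + c + d = 0
  8a + 4b + 2c + d = 6
Solving the system yields a = 1, b = -1, c = 2, d = -2.
So q(x) = x³ - x² + 2x - 2.
The coefficient of x is 2.

2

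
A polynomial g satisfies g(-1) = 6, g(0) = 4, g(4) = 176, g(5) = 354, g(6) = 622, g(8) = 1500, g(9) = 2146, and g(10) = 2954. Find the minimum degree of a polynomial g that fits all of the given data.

3

Divided differences on the nodes -1, 0, 4, 5, 6, 8, 9, 10:
  order 0: 6  4  176  354  622  1500  2146  2954
  order 1: -2  43  178  268  439  646  808
  order 2: 9  27  45  57  69  81
  order 3: 3  3  3  3  3
  order 4: 0  0  0  0
  order 5: 0  0  0
  order 6: 0  0
  order 7: 0
The order-3 divided differences are all 3 (nonzero) and every higher order vanishes, so the data lies on a polynomial of degree exactly 3.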